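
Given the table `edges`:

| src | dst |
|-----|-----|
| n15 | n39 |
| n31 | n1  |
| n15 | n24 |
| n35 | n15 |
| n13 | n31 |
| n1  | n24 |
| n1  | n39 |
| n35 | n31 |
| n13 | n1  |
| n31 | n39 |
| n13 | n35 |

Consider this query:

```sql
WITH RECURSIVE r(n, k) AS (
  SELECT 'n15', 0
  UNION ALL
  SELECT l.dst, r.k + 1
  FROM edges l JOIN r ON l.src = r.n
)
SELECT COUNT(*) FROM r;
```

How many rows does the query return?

3

Base: (n15, k=0).
Iteration 1: edges from {n15} -> (n24, k=1), (n39, k=1).
Iteration 2: no outgoing edges from {n24,n39}; recursion stops.
Total rows emitted: 3.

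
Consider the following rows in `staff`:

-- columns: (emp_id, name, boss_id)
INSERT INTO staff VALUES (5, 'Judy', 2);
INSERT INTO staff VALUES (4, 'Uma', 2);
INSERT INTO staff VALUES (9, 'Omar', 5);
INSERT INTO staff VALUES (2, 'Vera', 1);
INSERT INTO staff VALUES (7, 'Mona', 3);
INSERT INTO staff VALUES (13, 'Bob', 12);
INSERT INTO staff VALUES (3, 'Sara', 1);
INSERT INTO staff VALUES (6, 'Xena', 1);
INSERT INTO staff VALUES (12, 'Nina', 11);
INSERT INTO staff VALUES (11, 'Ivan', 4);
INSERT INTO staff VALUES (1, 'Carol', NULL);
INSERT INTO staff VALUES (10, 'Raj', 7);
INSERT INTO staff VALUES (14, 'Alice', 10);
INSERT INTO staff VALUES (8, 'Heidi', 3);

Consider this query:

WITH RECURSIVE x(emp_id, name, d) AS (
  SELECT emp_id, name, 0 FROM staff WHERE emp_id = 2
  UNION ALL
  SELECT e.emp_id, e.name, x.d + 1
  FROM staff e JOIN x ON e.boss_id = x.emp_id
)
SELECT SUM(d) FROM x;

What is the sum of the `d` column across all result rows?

Base: emp_id=2 (Vera) at d 0.
Iteration 1: rows with boss_id in {2} -> Uma (id 4, d 1), Judy (id 5, d 1).
Iteration 2: rows with boss_id in {4,5} -> Omar (id 9, d 2), Ivan (id 11, d 2).
Iteration 3: rows with boss_id in {9,11} -> Nina (id 12, d 3).
Iteration 4: rows with boss_id in {12} -> Bob (id 13, d 4).
Iteration 5: no rows with boss_id in {13}; recursion stops.
SUM(d) = 0 + 1 + 1 + 2 + 2 + 3 + 4 = 13.

13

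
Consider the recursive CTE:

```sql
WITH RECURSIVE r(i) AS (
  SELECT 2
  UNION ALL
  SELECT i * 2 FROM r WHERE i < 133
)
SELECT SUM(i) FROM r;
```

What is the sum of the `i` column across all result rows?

510

Base: i=2.
Iteration 1: 2 < 133 holds -> i = 2 * 2 = 4.
Iteration 2: 4 < 133 holds -> i = 4 * 2 = 8.
Iteration 3: 8 < 133 holds -> i = 8 * 2 = 16.
Iteration 4: 16 < 133 holds -> i = 16 * 2 = 32.
Iteration 5: 32 < 133 holds -> i = 32 * 2 = 64.
Iteration 6: 64 < 133 holds -> i = 64 * 2 = 128.
Iteration 7: 128 < 133 holds -> i = 128 * 2 = 256.
Iteration 8: 256 < 133 fails; recursion stops.
SUM(i) = 2 + 4 + 8 + 16 + 32 + 64 + 128 + 256 = 510.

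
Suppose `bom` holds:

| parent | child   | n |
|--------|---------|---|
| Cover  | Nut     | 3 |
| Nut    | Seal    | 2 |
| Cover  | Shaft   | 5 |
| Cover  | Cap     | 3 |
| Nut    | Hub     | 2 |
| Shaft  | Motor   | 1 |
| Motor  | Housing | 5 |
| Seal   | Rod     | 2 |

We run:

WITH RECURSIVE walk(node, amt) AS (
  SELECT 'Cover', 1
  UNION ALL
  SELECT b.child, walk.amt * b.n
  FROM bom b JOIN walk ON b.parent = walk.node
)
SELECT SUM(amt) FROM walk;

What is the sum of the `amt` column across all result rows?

Base: (Cover, amt=1).
Iteration 1: components of {Cover} -> Cap = 1*3 = 3, Nut = 1*3 = 3, Shaft = 1*5 = 5.
Iteration 2: components of {Cap,Nut,Shaft} -> Hub = 3*2 = 6, Motor = 5*1 = 5, Seal = 3*2 = 6.
Iteration 3: components of {Hub,Motor,Seal} -> Housing = 5*5 = 25, Rod = 6*2 = 12.
Iteration 4: no further components; recursion stops.
SUM(amt) = 1 + 3 + 5 + 3 + 6 + 6 + 5 + 12 + 25 = 66.

66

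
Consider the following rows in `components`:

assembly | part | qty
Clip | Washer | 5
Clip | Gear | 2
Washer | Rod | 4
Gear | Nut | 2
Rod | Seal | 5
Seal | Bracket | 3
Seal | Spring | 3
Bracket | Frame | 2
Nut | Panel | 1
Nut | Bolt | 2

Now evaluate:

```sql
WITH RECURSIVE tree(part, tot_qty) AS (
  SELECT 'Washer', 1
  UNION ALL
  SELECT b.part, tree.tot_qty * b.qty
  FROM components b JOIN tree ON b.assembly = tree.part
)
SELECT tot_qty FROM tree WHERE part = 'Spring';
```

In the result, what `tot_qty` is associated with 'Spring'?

60

Base: (Washer, tot_qty=1).
Iteration 1: components of {Washer} -> Rod = 1*4 = 4.
Iteration 2: components of {Rod} -> Seal = 4*5 = 20.
Iteration 3: components of {Seal} -> Bracket = 20*3 = 60, Spring = 20*3 = 60.
Iteration 4: components of {Bracket,Spring} -> Frame = 60*2 = 120.
Iteration 5: no further components; recursion stops.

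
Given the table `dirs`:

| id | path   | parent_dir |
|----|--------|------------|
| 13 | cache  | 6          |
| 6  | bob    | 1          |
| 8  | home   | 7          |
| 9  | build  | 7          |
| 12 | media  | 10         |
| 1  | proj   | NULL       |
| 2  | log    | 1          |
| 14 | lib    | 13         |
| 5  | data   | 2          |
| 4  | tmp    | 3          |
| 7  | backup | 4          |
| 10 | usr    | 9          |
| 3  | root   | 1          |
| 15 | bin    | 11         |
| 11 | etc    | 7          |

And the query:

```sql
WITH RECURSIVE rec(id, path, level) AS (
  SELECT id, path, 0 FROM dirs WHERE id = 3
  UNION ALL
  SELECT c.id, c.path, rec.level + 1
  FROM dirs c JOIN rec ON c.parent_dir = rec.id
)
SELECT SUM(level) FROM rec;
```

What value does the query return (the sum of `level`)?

Base: id=3 (root) at level 0.
Iteration 1: rows with parent_dir in {3} -> tmp (id 4, level 1).
Iteration 2: rows with parent_dir in {4} -> backup (id 7, level 2).
Iteration 3: rows with parent_dir in {7} -> home (id 8, level 3), build (id 9, level 3), etc (id 11, level 3).
Iteration 4: rows with parent_dir in {8,9,11} -> usr (id 10, level 4), bin (id 15, level 4).
Iteration 5: rows with parent_dir in {10,15} -> media (id 12, level 5).
Iteration 6: no rows with parent_dir in {12}; recursion stops.
SUM(level) = 0 + 1 + 2 + 3 + 3 + 3 + 4 + 4 + 5 = 25.

25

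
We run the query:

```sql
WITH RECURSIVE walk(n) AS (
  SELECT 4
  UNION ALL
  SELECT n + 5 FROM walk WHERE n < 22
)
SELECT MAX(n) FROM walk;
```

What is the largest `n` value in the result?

Base: n=4.
Iteration 1: 4 < 22 holds -> n = 4 + 5 = 9.
Iteration 2: 9 < 22 holds -> n = 9 + 5 = 14.
Iteration 3: 14 < 22 holds -> n = 14 + 5 = 19.
Iteration 4: 19 < 22 holds -> n = 19 + 5 = 24.
Iteration 5: 24 < 22 fails; recursion stops.
n values: 4, 9, 14, 19, 24; the maximum is 24.

24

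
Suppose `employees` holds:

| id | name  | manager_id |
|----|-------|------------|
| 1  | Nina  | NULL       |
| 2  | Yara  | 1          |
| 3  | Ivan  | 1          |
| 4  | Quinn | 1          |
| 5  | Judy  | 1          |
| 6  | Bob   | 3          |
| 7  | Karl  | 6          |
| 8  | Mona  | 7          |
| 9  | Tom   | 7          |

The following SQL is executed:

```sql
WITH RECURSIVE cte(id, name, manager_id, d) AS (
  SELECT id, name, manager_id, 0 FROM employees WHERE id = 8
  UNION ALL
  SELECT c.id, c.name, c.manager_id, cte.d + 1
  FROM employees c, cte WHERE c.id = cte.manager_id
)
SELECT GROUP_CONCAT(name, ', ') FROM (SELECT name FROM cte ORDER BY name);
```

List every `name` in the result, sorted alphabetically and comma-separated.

Base: id=8 (Mona), manager_id=7, d 0.
Iteration 1: join on id=7 -> Karl (id 7, manager_id=6, d 1).
Iteration 2: join on id=6 -> Bob (id 6, manager_id=3, d 2).
Iteration 3: join on id=3 -> Ivan (id 3, manager_id=1, d 3).
Iteration 4: join on id=1 -> Nina (id 1, manager_id=NULL, d 4).
Iteration 5: manager_id is NULL; no match; recursion stops.

Bob, Ivan, Karl, Mona, Nina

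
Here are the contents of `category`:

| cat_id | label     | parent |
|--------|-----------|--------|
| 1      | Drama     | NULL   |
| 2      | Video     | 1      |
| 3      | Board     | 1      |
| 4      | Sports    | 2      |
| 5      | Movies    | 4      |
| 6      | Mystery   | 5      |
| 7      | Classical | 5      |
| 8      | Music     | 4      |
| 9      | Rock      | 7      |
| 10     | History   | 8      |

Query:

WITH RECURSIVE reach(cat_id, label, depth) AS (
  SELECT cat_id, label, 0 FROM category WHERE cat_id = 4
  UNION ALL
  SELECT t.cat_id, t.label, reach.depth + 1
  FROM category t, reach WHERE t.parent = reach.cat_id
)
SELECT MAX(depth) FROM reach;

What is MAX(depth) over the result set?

3

Base: cat_id=4 (Sports) at depth 0.
Iteration 1: rows with parent in {4} -> Movies (id 5, depth 1), Music (id 8, depth 1).
Iteration 2: rows with parent in {5,8} -> Mystery (id 6, depth 2), Classical (id 7, depth 2), History (id 10, depth 2).
Iteration 3: rows with parent in {6,7,10} -> Rock (id 9, depth 3).
Iteration 4: no rows with parent in {9}; recursion stops.
depth values: 0, 1, 1, 2, 2, 2, 3; the maximum is 3.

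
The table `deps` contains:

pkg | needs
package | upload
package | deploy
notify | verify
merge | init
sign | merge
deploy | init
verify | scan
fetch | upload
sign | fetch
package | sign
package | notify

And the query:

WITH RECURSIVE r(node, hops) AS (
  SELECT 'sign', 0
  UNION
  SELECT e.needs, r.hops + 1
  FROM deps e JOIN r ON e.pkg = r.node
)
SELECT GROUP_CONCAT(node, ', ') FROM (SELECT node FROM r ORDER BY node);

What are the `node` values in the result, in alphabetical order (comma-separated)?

fetch, init, merge, sign, upload

Base: (sign, hops=0).
Iteration 1: edges from {sign} -> (fetch, hops=1), (merge, hops=1).
Iteration 2: edges from {fetch,merge} -> (init, hops=2), (upload, hops=2).
Iteration 3: no outgoing edges from {init,upload}; recursion stops.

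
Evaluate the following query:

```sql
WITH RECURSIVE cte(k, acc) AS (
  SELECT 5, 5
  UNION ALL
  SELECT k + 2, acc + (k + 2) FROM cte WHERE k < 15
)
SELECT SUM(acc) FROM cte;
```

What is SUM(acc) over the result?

175

Base: k=5, acc=5.
Iteration 1: 5 < 15 holds -> k = 5 + 2 = 7, acc = 5 + 7 = 12.
Iteration 2: 7 < 15 holds -> k = 7 + 2 = 9, acc = 12 + 9 = 21.
Iteration 3: 9 < 15 holds -> k = 9 + 2 = 11, acc = 21 + 11 = 32.
Iteration 4: 11 < 15 holds -> k = 11 + 2 = 13, acc = 32 + 13 = 45.
Iteration 5: 13 < 15 holds -> k = 13 + 2 = 15, acc = 45 + 15 = 60.
Iteration 6: 15 < 15 fails; recursion stops.
SUM(acc) = 5 + 12 + 21 + 32 + 45 + 60 = 175.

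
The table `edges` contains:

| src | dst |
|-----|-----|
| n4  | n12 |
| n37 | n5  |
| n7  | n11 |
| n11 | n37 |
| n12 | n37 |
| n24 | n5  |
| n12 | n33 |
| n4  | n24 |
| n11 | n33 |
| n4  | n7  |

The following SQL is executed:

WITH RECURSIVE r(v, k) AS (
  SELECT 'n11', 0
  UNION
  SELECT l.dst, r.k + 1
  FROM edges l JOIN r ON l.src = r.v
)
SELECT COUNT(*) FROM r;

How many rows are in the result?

4

Base: (n11, k=0).
Iteration 1: edges from {n11} -> (n33, k=1), (n37, k=1).
Iteration 2: edges from {n33,n37} -> (n5, k=2).
Iteration 3: no outgoing edges from {n5}; recursion stops.
Total rows emitted: 4.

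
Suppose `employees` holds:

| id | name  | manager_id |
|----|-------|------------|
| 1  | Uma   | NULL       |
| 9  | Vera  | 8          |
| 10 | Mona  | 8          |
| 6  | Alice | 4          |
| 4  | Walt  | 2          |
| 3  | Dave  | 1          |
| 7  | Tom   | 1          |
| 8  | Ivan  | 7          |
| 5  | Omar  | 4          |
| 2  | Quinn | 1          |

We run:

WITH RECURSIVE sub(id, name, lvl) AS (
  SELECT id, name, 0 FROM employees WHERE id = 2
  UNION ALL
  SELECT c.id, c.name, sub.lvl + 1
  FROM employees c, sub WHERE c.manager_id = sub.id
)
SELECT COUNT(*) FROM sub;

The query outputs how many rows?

4

Base: id=2 (Quinn) at lvl 0.
Iteration 1: rows with manager_id in {2} -> Walt (id 4, lvl 1).
Iteration 2: rows with manager_id in {4} -> Omar (id 5, lvl 2), Alice (id 6, lvl 2).
Iteration 3: no rows with manager_id in {5,6}; recursion stops.
Total rows emitted: 4.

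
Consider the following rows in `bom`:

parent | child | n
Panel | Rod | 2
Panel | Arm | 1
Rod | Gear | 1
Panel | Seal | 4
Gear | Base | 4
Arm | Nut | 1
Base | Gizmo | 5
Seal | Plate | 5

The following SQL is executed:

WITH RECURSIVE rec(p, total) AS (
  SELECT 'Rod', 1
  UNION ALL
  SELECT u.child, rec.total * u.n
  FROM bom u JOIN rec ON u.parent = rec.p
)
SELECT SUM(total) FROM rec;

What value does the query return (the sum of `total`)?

Base: (Rod, total=1).
Iteration 1: components of {Rod} -> Gear = 1*1 = 1.
Iteration 2: components of {Gear} -> Base = 1*4 = 4.
Iteration 3: components of {Base} -> Gizmo = 4*5 = 20.
Iteration 4: no further components; recursion stops.
SUM(total) = 1 + 1 + 4 + 20 = 26.

26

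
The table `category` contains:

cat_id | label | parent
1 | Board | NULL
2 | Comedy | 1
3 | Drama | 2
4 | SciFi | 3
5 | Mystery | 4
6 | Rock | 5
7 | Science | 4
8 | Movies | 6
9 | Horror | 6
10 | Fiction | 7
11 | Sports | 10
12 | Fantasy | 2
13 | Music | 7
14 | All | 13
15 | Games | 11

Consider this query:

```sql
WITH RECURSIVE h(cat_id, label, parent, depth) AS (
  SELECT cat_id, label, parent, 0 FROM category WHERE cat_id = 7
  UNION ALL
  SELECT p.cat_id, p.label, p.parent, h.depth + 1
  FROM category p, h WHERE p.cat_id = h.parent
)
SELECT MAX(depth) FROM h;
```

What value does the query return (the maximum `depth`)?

Base: cat_id=7 (Science), parent=4, depth 0.
Iteration 1: join on cat_id=4 -> SciFi (id 4, parent=3, depth 1).
Iteration 2: join on cat_id=3 -> Drama (id 3, parent=2, depth 2).
Iteration 3: join on cat_id=2 -> Comedy (id 2, parent=1, depth 3).
Iteration 4: join on cat_id=1 -> Board (id 1, parent=NULL, depth 4).
Iteration 5: parent is NULL; no match; recursion stops.
depth values: 0, 1, 2, 3, 4; the maximum is 4.

4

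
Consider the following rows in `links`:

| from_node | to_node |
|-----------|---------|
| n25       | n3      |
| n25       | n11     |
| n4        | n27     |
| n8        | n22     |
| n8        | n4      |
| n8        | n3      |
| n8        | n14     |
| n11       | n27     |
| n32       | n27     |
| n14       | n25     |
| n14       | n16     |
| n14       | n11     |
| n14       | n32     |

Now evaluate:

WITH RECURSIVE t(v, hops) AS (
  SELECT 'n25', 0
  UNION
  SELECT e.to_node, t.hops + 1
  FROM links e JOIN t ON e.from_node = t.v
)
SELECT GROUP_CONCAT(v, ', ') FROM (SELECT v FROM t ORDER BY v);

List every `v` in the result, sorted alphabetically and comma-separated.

Base: (n25, hops=0).
Iteration 1: edges from {n25} -> (n11, hops=1), (n3, hops=1).
Iteration 2: edges from {n11,n3} -> (n27, hops=2).
Iteration 3: no outgoing edges from {n27}; recursion stops.

n11, n25, n27, n3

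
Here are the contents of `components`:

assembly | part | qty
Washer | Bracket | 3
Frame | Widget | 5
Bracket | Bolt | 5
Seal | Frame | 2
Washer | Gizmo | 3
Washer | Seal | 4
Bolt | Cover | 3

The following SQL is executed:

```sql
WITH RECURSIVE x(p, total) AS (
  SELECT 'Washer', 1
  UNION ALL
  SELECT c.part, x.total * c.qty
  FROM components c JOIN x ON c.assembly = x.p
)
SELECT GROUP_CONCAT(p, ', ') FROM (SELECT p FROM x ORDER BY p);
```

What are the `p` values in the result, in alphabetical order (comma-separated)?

Base: (Washer, total=1).
Iteration 1: components of {Washer} -> Bracket = 1*3 = 3, Gizmo = 1*3 = 3, Seal = 1*4 = 4.
Iteration 2: components of {Bracket,Gizmo,Seal} -> Bolt = 3*5 = 15, Frame = 4*2 = 8.
Iteration 3: components of {Bolt,Frame} -> Cover = 15*3 = 45, Widget = 8*5 = 40.
Iteration 4: no further components; recursion stops.

Bolt, Bracket, Cover, Frame, Gizmo, Seal, Washer, Widget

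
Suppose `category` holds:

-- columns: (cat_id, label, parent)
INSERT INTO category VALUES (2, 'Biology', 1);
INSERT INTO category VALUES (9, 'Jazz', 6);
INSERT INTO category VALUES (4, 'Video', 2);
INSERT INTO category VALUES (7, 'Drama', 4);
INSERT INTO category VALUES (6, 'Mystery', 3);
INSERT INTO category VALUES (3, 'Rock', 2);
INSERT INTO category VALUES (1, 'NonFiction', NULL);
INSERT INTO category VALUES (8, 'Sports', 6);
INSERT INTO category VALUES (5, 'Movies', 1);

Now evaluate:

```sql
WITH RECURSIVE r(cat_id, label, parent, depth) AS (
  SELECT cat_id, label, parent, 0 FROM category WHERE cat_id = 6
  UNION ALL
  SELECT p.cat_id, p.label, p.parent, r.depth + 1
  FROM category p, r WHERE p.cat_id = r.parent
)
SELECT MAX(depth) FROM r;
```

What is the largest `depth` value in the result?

3

Base: cat_id=6 (Mystery), parent=3, depth 0.
Iteration 1: join on cat_id=3 -> Rock (id 3, parent=2, depth 1).
Iteration 2: join on cat_id=2 -> Biology (id 2, parent=1, depth 2).
Iteration 3: join on cat_id=1 -> NonFiction (id 1, parent=NULL, depth 3).
Iteration 4: parent is NULL; no match; recursion stops.
depth values: 0, 1, 2, 3; the maximum is 3.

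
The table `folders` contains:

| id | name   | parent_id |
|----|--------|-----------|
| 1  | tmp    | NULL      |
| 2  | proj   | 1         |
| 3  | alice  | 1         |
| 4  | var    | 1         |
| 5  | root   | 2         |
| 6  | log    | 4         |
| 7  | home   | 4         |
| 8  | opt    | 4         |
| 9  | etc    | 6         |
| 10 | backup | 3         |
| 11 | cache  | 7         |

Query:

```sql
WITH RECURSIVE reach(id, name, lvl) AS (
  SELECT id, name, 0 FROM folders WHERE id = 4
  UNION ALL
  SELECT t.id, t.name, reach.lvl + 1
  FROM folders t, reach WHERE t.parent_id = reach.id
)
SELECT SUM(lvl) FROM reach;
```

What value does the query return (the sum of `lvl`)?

Base: id=4 (var) at lvl 0.
Iteration 1: rows with parent_id in {4} -> log (id 6, lvl 1), home (id 7, lvl 1), opt (id 8, lvl 1).
Iteration 2: rows with parent_id in {6,7,8} -> etc (id 9, lvl 2), cache (id 11, lvl 2).
Iteration 3: no rows with parent_id in {9,11}; recursion stops.
SUM(lvl) = 0 + 1 + 1 + 1 + 2 + 2 = 7.

7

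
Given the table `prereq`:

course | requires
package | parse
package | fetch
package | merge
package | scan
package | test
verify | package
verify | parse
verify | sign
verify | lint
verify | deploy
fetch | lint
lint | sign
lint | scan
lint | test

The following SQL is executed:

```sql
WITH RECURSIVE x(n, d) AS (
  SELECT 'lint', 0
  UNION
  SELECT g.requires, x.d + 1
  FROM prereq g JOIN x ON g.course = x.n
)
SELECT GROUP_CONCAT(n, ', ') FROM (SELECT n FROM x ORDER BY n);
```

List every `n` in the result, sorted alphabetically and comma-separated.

Base: (lint, d=0).
Iteration 1: edges from {lint} -> (scan, d=1), (sign, d=1), (test, d=1).
Iteration 2: no outgoing edges from {scan,sign,test}; recursion stops.

lint, scan, sign, test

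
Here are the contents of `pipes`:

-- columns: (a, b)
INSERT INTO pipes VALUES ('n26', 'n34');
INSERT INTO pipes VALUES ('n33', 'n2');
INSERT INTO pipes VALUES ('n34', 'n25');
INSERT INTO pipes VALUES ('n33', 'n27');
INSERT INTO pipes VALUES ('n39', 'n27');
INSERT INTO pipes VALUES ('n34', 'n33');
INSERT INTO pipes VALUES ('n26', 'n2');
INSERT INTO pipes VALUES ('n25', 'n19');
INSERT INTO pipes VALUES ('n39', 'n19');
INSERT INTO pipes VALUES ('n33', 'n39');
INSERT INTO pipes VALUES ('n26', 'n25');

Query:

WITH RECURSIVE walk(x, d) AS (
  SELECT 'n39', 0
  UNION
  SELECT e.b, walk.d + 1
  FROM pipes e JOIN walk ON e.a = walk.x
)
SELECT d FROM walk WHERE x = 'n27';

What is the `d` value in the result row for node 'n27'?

1

Base: (n39, d=0).
Iteration 1: edges from {n39} -> (n19, d=1), (n27, d=1).
Iteration 2: no outgoing edges from {n19,n27}; recursion stops.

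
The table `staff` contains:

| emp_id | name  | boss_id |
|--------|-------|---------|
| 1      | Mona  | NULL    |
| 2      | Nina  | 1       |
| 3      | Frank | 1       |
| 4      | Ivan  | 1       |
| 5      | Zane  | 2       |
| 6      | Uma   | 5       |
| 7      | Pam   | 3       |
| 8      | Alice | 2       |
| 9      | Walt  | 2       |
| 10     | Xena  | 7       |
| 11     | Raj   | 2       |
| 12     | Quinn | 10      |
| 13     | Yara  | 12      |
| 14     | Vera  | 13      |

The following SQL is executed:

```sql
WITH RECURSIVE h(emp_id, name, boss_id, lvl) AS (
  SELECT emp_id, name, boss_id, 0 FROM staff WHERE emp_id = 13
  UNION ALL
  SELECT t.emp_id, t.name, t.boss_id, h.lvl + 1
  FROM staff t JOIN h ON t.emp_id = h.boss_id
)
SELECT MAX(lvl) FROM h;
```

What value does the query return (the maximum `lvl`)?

Base: emp_id=13 (Yara), boss_id=12, lvl 0.
Iteration 1: join on emp_id=12 -> Quinn (id 12, boss_id=10, lvl 1).
Iteration 2: join on emp_id=10 -> Xena (id 10, boss_id=7, lvl 2).
Iteration 3: join on emp_id=7 -> Pam (id 7, boss_id=3, lvl 3).
Iteration 4: join on emp_id=3 -> Frank (id 3, boss_id=1, lvl 4).
Iteration 5: join on emp_id=1 -> Mona (id 1, boss_id=NULL, lvl 5).
Iteration 6: boss_id is NULL; no match; recursion stops.
lvl values: 0, 1, 2, 3, 4, 5; the maximum is 5.

5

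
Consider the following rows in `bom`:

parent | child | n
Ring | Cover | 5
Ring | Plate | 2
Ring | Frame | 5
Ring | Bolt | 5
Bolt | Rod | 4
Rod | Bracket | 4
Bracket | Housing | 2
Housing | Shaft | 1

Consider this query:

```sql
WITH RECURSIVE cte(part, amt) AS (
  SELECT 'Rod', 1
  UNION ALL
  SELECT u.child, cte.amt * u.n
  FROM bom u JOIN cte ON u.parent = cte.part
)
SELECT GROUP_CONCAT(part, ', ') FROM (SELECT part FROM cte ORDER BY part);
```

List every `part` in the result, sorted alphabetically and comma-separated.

Bracket, Housing, Rod, Shaft

Base: (Rod, amt=1).
Iteration 1: components of {Rod} -> Bracket = 1*4 = 4.
Iteration 2: components of {Bracket} -> Housing = 4*2 = 8.
Iteration 3: components of {Housing} -> Shaft = 8*1 = 8.
Iteration 4: no further components; recursion stops.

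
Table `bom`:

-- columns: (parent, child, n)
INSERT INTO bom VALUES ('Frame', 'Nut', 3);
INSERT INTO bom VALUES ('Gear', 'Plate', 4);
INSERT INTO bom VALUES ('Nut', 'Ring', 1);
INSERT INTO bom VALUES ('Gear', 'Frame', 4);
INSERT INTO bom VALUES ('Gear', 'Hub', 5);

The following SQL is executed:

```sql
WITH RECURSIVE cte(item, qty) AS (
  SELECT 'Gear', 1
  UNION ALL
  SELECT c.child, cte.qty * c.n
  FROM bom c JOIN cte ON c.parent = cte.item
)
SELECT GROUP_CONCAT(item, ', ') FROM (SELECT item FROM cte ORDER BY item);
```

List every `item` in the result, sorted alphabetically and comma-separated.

Frame, Gear, Hub, Nut, Plate, Ring

Base: (Gear, qty=1).
Iteration 1: components of {Gear} -> Frame = 1*4 = 4, Hub = 1*5 = 5, Plate = 1*4 = 4.
Iteration 2: components of {Frame,Hub,Plate} -> Nut = 4*3 = 12.
Iteration 3: components of {Nut} -> Ring = 12*1 = 12.
Iteration 4: no further components; recursion stops.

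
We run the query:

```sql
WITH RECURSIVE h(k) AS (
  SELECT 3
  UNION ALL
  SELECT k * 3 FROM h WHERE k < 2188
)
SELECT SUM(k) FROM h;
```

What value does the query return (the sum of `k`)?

9840

Base: k=3.
Iteration 1: 3 < 2188 holds -> k = 3 * 3 = 9.
Iteration 2: 9 < 2188 holds -> k = 9 * 3 = 27.
Iteration 3: 27 < 2188 holds -> k = 27 * 3 = 81.
Iteration 4: 81 < 2188 holds -> k = 81 * 3 = 243.
Iteration 5: 243 < 2188 holds -> k = 243 * 3 = 729.
Iteration 6: 729 < 2188 holds -> k = 729 * 3 = 2187.
Iteration 7: 2187 < 2188 holds -> k = 2187 * 3 = 6561.
Iteration 8: 6561 < 2188 fails; recursion stops.
SUM(k) = 3 + 9 + 27 + 81 + 243 + 729 + 2187 + 6561 = 9840.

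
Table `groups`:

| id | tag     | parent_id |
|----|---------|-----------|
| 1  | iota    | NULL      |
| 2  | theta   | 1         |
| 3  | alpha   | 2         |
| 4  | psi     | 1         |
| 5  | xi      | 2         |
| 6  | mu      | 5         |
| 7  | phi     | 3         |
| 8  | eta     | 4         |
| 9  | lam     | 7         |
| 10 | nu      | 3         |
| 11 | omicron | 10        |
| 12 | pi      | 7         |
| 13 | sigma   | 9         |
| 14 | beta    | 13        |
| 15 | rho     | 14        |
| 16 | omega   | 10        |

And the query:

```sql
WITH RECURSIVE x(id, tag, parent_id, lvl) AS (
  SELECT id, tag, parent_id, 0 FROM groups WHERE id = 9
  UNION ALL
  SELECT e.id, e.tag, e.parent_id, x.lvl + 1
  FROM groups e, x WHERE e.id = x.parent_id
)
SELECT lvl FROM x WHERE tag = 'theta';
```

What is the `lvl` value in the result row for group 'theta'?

3

Base: id=9 (lam), parent_id=7, lvl 0.
Iteration 1: join on id=7 -> phi (id 7, parent_id=3, lvl 1).
Iteration 2: join on id=3 -> alpha (id 3, parent_id=2, lvl 2).
Iteration 3: join on id=2 -> theta (id 2, parent_id=1, lvl 3).
Iteration 4: join on id=1 -> iota (id 1, parent_id=NULL, lvl 4).
Iteration 5: parent_id is NULL; no match; recursion stops.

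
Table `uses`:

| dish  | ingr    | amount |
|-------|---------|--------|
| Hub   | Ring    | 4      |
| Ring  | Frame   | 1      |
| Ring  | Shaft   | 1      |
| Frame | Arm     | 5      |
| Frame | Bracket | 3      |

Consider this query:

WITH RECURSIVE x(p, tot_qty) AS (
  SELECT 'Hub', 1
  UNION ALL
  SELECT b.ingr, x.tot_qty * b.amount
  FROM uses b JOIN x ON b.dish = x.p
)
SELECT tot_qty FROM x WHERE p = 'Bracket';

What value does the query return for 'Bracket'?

Base: (Hub, tot_qty=1).
Iteration 1: components of {Hub} -> Ring = 1*4 = 4.
Iteration 2: components of {Ring} -> Frame = 4*1 = 4, Shaft = 4*1 = 4.
Iteration 3: components of {Frame,Shaft} -> Arm = 4*5 = 20, Bracket = 4*3 = 12.
Iteration 4: no further components; recursion stops.

12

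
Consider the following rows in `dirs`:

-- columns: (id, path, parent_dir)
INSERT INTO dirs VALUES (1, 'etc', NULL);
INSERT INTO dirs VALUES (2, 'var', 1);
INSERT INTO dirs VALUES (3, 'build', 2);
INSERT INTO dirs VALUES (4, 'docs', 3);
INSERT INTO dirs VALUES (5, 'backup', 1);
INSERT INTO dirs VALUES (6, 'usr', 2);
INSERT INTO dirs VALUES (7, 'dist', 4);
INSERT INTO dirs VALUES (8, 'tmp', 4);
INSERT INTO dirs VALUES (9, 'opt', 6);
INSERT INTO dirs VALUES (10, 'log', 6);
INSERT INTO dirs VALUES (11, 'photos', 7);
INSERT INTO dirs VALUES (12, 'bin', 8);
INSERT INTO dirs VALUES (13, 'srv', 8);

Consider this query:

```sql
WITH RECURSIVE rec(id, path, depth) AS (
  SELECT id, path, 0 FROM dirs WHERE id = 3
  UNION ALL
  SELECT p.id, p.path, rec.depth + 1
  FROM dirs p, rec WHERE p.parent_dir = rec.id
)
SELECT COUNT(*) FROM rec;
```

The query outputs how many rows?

Base: id=3 (build) at depth 0.
Iteration 1: rows with parent_dir in {3} -> docs (id 4, depth 1).
Iteration 2: rows with parent_dir in {4} -> dist (id 7, depth 2), tmp (id 8, depth 2).
Iteration 3: rows with parent_dir in {7,8} -> photos (id 11, depth 3), bin (id 12, depth 3), srv (id 13, depth 3).
Iteration 4: no rows with parent_dir in {11,12,13}; recursion stops.
Total rows emitted: 7.

7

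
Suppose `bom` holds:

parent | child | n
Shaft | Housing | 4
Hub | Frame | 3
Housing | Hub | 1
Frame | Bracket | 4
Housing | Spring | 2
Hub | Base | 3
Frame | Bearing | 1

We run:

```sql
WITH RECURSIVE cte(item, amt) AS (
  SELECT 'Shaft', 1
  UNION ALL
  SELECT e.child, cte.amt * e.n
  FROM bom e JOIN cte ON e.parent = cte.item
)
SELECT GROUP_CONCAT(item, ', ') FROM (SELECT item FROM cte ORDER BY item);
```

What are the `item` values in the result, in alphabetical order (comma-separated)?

Base, Bearing, Bracket, Frame, Housing, Hub, Shaft, Spring

Base: (Shaft, amt=1).
Iteration 1: components of {Shaft} -> Housing = 1*4 = 4.
Iteration 2: components of {Housing} -> Hub = 4*1 = 4, Spring = 4*2 = 8.
Iteration 3: components of {Hub,Spring} -> Base = 4*3 = 12, Frame = 4*3 = 12.
Iteration 4: components of {Base,Frame} -> Bearing = 12*1 = 12, Bracket = 12*4 = 48.
Iteration 5: no further components; recursion stops.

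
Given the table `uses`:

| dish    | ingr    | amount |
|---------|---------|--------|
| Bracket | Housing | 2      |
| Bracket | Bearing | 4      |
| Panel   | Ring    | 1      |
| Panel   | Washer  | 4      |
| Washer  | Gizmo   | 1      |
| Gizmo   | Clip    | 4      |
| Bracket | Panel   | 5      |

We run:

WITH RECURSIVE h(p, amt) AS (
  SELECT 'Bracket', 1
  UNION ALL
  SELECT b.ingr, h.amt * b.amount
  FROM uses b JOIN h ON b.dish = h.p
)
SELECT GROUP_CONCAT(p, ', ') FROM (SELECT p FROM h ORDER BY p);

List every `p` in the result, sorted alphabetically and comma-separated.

Base: (Bracket, amt=1).
Iteration 1: components of {Bracket} -> Bearing = 1*4 = 4, Housing = 1*2 = 2, Panel = 1*5 = 5.
Iteration 2: components of {Bearing,Housing,Panel} -> Ring = 5*1 = 5, Washer = 5*4 = 20.
Iteration 3: components of {Ring,Washer} -> Gizmo = 20*1 = 20.
Iteration 4: components of {Gizmo} -> Clip = 20*4 = 80.
Iteration 5: no further components; recursion stops.

Bearing, Bracket, Clip, Gizmo, Housing, Panel, Ring, Washer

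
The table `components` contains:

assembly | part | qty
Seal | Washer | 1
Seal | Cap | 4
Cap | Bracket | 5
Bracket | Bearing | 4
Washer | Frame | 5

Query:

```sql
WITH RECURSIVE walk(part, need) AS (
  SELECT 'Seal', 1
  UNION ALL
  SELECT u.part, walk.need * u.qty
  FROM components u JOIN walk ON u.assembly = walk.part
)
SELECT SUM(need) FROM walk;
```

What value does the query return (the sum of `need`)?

111

Base: (Seal, need=1).
Iteration 1: components of {Seal} -> Cap = 1*4 = 4, Washer = 1*1 = 1.
Iteration 2: components of {Cap,Washer} -> Bracket = 4*5 = 20, Frame = 1*5 = 5.
Iteration 3: components of {Bracket,Frame} -> Bearing = 20*4 = 80.
Iteration 4: no further components; recursion stops.
SUM(need) = 1 + 1 + 4 + 5 + 20 + 80 = 111.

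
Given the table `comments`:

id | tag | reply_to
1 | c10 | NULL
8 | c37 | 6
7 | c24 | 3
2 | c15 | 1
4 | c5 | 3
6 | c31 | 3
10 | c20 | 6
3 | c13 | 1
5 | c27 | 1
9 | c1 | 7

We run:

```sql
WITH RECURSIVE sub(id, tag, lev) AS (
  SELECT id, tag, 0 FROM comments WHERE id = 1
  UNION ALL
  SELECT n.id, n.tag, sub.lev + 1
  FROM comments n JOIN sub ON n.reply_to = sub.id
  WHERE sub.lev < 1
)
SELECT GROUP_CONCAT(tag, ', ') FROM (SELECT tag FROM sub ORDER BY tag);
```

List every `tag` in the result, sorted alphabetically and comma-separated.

Base: id=1 (c10) at lev 0.
Iteration 1: rows with reply_to in {1} -> c15 (id 2, lev 1), c13 (id 3, lev 1), c27 (id 5, lev 1).
Iteration 2: lev < 1 fails for all current rows; recursion stops.

c10, c13, c15, c27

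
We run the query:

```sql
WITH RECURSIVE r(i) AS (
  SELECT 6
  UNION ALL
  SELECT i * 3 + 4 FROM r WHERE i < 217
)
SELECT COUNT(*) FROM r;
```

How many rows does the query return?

5

Base: i=6.
Iteration 1: 6 < 217 holds -> i = 6 * 3 + 4 = 22.
Iteration 2: 22 < 217 holds -> i = 22 * 3 + 4 = 70.
Iteration 3: 70 < 217 holds -> i = 70 * 3 + 4 = 214.
Iteration 4: 214 < 217 holds -> i = 214 * 3 + 4 = 646.
Iteration 5: 646 < 217 fails; recursion stops.
Total rows emitted: 5.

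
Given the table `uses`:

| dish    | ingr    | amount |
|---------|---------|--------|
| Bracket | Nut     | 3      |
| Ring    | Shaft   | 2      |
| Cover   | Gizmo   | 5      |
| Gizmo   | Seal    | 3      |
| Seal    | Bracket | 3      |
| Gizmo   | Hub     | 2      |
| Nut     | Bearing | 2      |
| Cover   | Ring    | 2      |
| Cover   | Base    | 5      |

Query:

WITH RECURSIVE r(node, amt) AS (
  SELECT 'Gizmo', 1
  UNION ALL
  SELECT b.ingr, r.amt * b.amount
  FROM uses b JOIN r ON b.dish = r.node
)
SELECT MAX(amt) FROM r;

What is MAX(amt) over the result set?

54

Base: (Gizmo, amt=1).
Iteration 1: components of {Gizmo} -> Hub = 1*2 = 2, Seal = 1*3 = 3.
Iteration 2: components of {Hub,Seal} -> Bracket = 3*3 = 9.
Iteration 3: components of {Bracket} -> Nut = 9*3 = 27.
Iteration 4: components of {Nut} -> Bearing = 27*2 = 54.
Iteration 5: no further components; recursion stops.
amt values: 1, 3, 2, 9, 27, 54; the maximum is 54.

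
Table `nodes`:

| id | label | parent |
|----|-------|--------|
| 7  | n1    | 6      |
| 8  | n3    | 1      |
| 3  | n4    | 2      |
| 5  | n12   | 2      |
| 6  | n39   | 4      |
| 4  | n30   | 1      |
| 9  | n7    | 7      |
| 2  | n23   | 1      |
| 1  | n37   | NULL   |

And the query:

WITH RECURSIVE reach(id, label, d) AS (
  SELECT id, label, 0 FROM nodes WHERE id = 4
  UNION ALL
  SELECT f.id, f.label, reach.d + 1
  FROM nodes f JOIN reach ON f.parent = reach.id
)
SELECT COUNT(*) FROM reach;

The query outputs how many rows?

4

Base: id=4 (n30) at d 0.
Iteration 1: rows with parent in {4} -> n39 (id 6, d 1).
Iteration 2: rows with parent in {6} -> n1 (id 7, d 2).
Iteration 3: rows with parent in {7} -> n7 (id 9, d 3).
Iteration 4: no rows with parent in {9}; recursion stops.
Total rows emitted: 4.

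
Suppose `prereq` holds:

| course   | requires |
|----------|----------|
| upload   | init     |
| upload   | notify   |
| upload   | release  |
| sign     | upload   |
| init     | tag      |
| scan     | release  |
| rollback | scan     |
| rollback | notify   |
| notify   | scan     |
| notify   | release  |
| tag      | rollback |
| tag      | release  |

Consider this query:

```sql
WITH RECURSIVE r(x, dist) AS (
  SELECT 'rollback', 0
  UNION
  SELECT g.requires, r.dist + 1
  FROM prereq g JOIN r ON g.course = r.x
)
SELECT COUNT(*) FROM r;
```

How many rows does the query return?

Base: (rollback, dist=0).
Iteration 1: edges from {rollback} -> (notify, dist=1), (scan, dist=1).
Iteration 2: edges from {notify,scan} -> (release, dist=2), (scan, dist=2). [UNION drops 1 duplicate row(s)]
Iteration 3: edges from {release,scan} -> (release, dist=3).
Iteration 4: no outgoing edges from {release}; recursion stops.
Total rows emitted: 6.

6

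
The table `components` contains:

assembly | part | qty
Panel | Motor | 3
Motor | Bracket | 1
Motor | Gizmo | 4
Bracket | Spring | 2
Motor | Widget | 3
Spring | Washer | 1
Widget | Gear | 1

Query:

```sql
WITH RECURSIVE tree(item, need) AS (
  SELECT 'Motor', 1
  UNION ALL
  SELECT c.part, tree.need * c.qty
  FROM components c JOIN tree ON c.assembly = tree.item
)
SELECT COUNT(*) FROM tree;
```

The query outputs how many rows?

Base: (Motor, need=1).
Iteration 1: components of {Motor} -> Bracket = 1*1 = 1, Gizmo = 1*4 = 4, Widget = 1*3 = 3.
Iteration 2: components of {Bracket,Gizmo,Widget} -> Gear = 3*1 = 3, Spring = 1*2 = 2.
Iteration 3: components of {Gear,Spring} -> Washer = 2*1 = 2.
Iteration 4: no further components; recursion stops.
Total rows emitted: 7.

7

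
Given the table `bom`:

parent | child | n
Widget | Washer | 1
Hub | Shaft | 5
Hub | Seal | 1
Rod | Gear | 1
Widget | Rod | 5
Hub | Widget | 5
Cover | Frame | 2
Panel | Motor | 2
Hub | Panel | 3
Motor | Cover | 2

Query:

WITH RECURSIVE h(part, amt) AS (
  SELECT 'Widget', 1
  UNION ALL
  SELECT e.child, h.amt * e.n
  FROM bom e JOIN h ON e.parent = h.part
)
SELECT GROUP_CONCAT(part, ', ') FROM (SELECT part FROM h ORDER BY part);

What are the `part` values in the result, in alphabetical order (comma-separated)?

Base: (Widget, amt=1).
Iteration 1: components of {Widget} -> Rod = 1*5 = 5, Washer = 1*1 = 1.
Iteration 2: components of {Rod,Washer} -> Gear = 5*1 = 5.
Iteration 3: no further components; recursion stops.

Gear, Rod, Washer, Widget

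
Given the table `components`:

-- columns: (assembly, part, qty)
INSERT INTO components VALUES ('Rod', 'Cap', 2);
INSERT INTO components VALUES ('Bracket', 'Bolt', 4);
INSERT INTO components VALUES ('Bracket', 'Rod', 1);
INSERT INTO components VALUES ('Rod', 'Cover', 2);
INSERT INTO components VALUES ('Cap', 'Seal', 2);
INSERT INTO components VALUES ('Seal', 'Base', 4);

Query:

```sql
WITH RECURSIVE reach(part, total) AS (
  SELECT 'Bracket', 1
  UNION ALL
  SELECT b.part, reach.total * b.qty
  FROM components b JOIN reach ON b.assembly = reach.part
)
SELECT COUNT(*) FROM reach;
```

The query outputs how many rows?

7

Base: (Bracket, total=1).
Iteration 1: components of {Bracket} -> Bolt = 1*4 = 4, Rod = 1*1 = 1.
Iteration 2: components of {Bolt,Rod} -> Cap = 1*2 = 2, Cover = 1*2 = 2.
Iteration 3: components of {Cap,Cover} -> Seal = 2*2 = 4.
Iteration 4: components of {Seal} -> Base = 4*4 = 16.
Iteration 5: no further components; recursion stops.
Total rows emitted: 7.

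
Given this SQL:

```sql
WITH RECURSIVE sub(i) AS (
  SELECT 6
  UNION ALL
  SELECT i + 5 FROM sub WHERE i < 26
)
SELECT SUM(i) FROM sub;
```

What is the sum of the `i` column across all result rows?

80

Base: i=6.
Iteration 1: 6 < 26 holds -> i = 6 + 5 = 11.
Iteration 2: 11 < 26 holds -> i = 11 + 5 = 16.
Iteration 3: 16 < 26 holds -> i = 16 + 5 = 21.
Iteration 4: 21 < 26 holds -> i = 21 + 5 = 26.
Iteration 5: 26 < 26 fails; recursion stops.
SUM(i) = 6 + 11 + 16 + 21 + 26 = 80.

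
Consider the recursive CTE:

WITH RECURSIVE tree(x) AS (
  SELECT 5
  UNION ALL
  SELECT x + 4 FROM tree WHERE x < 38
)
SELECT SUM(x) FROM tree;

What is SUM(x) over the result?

230

Base: x=5.
Iteration 1: 5 < 38 holds -> x = 5 + 4 = 9.
Iteration 2: 9 < 38 holds -> x = 9 + 4 = 13.
Iteration 3: 13 < 38 holds -> x = 13 + 4 = 17.
Iteration 4: 17 < 38 holds -> x = 17 + 4 = 21.
Iteration 5: 21 < 38 holds -> x = 21 + 4 = 25.
Iteration 6: 25 < 38 holds -> x = 25 + 4 = 29.
Iteration 7: 29 < 38 holds -> x = 29 + 4 = 33.
Iteration 8: 33 < 38 holds -> x = 33 + 4 = 37.
Iteration 9: 37 < 38 holds -> x = 37 + 4 = 41.
Iteration 10: 41 < 38 fails; recursion stops.
SUM(x) = 5 + 9 + 13 + 17 + 21 + 25 + 29 + 33 + 37 + 41 = 230.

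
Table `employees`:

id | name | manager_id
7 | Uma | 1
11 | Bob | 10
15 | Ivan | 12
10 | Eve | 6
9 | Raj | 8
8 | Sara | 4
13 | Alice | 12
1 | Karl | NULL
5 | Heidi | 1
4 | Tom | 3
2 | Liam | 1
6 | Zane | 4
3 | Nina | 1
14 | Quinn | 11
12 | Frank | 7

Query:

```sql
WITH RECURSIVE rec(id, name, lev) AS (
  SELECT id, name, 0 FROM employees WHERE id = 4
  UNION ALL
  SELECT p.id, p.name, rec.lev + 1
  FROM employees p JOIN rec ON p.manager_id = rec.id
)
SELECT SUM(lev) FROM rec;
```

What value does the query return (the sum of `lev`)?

Base: id=4 (Tom) at lev 0.
Iteration 1: rows with manager_id in {4} -> Zane (id 6, lev 1), Sara (id 8, lev 1).
Iteration 2: rows with manager_id in {6,8} -> Raj (id 9, lev 2), Eve (id 10, lev 2).
Iteration 3: rows with manager_id in {9,10} -> Bob (id 11, lev 3).
Iteration 4: rows with manager_id in {11} -> Quinn (id 14, lev 4).
Iteration 5: no rows with manager_id in {14}; recursion stops.
SUM(lev) = 0 + 1 + 1 + 2 + 2 + 3 + 4 = 13.

13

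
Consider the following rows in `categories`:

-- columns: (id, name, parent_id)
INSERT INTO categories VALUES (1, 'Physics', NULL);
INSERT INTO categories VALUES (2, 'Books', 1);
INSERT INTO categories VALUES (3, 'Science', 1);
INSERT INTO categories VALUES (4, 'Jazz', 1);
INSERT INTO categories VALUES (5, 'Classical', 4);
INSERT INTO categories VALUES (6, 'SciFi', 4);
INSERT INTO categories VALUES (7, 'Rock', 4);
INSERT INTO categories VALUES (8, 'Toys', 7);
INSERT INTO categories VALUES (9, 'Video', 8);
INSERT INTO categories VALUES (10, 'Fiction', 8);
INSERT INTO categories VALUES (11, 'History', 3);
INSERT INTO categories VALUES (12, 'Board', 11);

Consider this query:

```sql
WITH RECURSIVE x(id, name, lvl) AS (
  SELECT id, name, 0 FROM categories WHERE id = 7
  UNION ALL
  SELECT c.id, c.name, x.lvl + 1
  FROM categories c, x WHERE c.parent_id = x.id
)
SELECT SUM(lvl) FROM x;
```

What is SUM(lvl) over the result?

5

Base: id=7 (Rock) at lvl 0.
Iteration 1: rows with parent_id in {7} -> Toys (id 8, lvl 1).
Iteration 2: rows with parent_id in {8} -> Video (id 9, lvl 2), Fiction (id 10, lvl 2).
Iteration 3: no rows with parent_id in {9,10}; recursion stops.
SUM(lvl) = 0 + 1 + 2 + 2 = 5.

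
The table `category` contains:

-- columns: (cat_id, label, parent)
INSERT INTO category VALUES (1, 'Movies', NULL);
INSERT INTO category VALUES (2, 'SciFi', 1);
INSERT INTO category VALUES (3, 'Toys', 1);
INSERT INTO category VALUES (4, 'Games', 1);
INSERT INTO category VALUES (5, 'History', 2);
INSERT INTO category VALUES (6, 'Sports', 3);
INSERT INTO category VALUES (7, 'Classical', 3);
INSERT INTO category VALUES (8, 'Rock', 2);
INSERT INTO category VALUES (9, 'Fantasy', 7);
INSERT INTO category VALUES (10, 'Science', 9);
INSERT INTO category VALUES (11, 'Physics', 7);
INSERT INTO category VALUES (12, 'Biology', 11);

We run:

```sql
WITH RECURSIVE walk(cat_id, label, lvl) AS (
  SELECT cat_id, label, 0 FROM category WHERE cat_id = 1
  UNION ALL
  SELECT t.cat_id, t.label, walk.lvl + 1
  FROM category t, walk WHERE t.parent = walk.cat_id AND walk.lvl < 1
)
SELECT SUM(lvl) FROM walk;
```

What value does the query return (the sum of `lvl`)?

Base: cat_id=1 (Movies) at lvl 0.
Iteration 1: rows with parent in {1} -> SciFi (id 2, lvl 1), Toys (id 3, lvl 1), Games (id 4, lvl 1).
Iteration 2: lvl < 1 fails for all current rows; recursion stops.
SUM(lvl) = 0 + 1 + 1 + 1 = 3.

3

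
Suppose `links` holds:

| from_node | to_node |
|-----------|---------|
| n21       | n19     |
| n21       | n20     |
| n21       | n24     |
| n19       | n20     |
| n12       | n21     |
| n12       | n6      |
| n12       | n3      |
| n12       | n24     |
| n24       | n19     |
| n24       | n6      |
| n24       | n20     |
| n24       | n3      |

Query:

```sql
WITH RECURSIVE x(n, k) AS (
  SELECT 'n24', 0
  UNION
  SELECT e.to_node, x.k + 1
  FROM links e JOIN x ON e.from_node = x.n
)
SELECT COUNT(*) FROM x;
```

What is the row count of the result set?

6

Base: (n24, k=0).
Iteration 1: edges from {n24} -> (n19, k=1), (n20, k=1), (n3, k=1), (n6, k=1).
Iteration 2: edges from {n19,n20,n3,n6} -> (n20, k=2).
Iteration 3: no outgoing edges from {n20}; recursion stops.
Total rows emitted: 6.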